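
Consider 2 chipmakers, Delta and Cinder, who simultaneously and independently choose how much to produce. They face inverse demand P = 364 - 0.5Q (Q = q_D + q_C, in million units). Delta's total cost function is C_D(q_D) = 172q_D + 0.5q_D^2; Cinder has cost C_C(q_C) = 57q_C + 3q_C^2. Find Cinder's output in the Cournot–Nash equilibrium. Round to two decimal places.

Delta's profit: π_D = (364 - 0.5Q)q_D - (172q_D + (1/2)q_D²). Setting ∂π_D/∂q_D = 0: 192 - 2q_D - (1/2)(q_C) = 0.
Cinder's profit: π_C = (364 - 0.5Q)q_C - (57q_C + 3q_C²). Setting ∂π_C/∂q_C = 0: 307 - 7q_C - (1/2)(q_D) = 0.
So q_D = (192 - (1/2)q_C)/2 and q_C = (307 - (1/2)q_D)/7.
Solving the pair: q_D = 86.5818, q_C = 37.6727.

37.67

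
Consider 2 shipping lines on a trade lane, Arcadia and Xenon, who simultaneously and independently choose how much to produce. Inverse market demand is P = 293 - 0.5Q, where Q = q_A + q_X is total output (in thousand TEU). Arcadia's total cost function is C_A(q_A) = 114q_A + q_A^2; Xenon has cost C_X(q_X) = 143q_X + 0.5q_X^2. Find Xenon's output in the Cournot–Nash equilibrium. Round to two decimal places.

62.70

Arcadia's profit: π_A = (293 - 0.5Q)q_A - (114q_A + q_A²). Setting ∂π_A/∂q_A = 0: 179 - 3q_A - (1/2)(q_X) = 0.
Xenon's first-order condition: 150 - 2q_X - (1/2)(q_A) = 0.
Best responses: q_A = (179 - (1/2)q_X)/3, q_X = (150 - (1/2)q_A)/2.
Solving the pair: q_A = 1132/23, q_X = 1442/23.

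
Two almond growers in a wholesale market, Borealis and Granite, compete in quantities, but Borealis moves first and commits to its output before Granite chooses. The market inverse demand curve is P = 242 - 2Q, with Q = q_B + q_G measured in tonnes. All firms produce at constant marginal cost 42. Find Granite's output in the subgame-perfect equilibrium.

Solve by backward induction. Given q_B, the follower Granite maximises π_G = (242 - 2q_B - 2q_G)q_G - 42q_G.
Follower FOC: 200 - 2q_B - 4q_G = 0, so q_G(q_B) = (200 - 2q_B)/4.
Borealis substitutes q_G(q_B) into its own profit: π_B = q_B(242 - 2q_B - (200 - 2q_B)/2) - 42q_B = (142 - q_B)q_B - 42q_B.
Maximising: ∂π_B/∂q_B = 100 - 2q_B = 0, giving q_B = 50.
Then q_G = (200 - 2·50)/4 = 25.

25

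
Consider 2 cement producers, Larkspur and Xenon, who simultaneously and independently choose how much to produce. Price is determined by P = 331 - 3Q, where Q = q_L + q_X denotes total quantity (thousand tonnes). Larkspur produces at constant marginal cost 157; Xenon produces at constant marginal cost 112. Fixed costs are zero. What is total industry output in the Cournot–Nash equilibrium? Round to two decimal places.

43.67

Larkspur's profit: π_L = (331 - 3Q)q_L - (157q_L). Setting ∂π_L/∂q_L = 0: 174 - 6q_L - 3(q_X) = 0.
Xenon's profit: π_X = (331 - 3Q)q_X - (112q_X). Setting ∂π_X/∂q_X = 0: 219 - 6q_X - 3(q_L) = 0.
Rearranging gives the reaction functions q_L = (174 - 3q_X)/6 and q_X = (219 - 3q_L)/6.
Substituting one into the other gives q_L = 43/3 and q_X = 88/3.
Total output Q = 43/3 + 88/3 = 131/3.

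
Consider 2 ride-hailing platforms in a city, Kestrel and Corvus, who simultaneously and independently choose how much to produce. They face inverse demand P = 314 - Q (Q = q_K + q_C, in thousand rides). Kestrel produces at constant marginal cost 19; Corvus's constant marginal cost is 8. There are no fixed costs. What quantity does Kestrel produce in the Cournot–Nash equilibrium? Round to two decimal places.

94.67

Kestrel's profit: π_K = (314 - Q)q_K - (19q_K). Setting ∂π_K/∂q_K = 0: 295 - 2q_K - (q_C) = 0.
Corvus's first-order condition: 306 - 2q_C - (q_K) = 0.
So q_K = (295 - q_C)/2 and q_C = (306 - q_K)/2.
Substituting one into the other gives q_K = 284/3 and q_C = 317/3.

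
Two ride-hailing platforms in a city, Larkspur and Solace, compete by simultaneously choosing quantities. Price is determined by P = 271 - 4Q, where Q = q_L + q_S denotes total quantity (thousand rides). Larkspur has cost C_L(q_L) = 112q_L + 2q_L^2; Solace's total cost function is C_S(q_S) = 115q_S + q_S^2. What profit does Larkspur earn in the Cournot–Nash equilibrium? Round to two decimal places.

Larkspur's profit: π_L = (271 - 4Q)q_L - (112q_L + 2q_L²). Setting ∂π_L/∂q_L = 0: 159 - 12q_L - 4(q_S) = 0.
Solace's profit: π_S = (271 - 4Q)q_S - (115q_S + q_S²). Setting ∂π_S/∂q_S = 0: 156 - 10q_S - 4(q_L) = 0.
Best responses: q_L = (159 - 4q_S)/12, q_S = (156 - 4q_L)/10.
Solving the pair: q_L = 483/52, q_S = 309/26.
Price P = 271 - 4·(1101/52) = 186.3077.
Larkspur's profit: 186.3077·(483/52) - 112·(483/52) - 2(483/52)² = 517.6531.

517.65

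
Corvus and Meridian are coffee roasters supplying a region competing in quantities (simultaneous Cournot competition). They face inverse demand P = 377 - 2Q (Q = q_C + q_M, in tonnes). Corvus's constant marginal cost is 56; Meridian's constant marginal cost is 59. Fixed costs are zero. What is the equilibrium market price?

Corvus's profit: π_C = (377 - 2Q)q_C - (56q_C). Setting ∂π_C/∂q_C = 0: 321 - 4q_C - 2(q_M) = 0.
Meridian's profit: π_M = (377 - 2Q)q_M - (59q_M). Setting ∂π_M/∂q_M = 0: 318 - 4q_M - 2(q_C) = 0.
Best responses: q_C = (321 - 2q_M)/4, q_M = (318 - 2q_C)/4.
Substituting one into the other gives q_C = 54 and q_M = 105/2.
Total output Q = 213/2, so price P = 377 - 2·(213/2) = 164.

164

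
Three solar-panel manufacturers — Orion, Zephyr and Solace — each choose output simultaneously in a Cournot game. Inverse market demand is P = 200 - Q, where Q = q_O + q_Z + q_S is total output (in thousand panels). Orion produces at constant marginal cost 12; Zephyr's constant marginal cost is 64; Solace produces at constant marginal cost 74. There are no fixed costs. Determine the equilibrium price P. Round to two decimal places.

Orion's profit: π_O = (200 - Q)q_O - (12q_O). Setting ∂π_O/∂q_O = 0: 188 - 2q_O - (q_Z + q_S) = 0.
Zephyr's first-order condition: 136 - 2q_Z - (q_O + q_S) = 0.
Solace's profit: π_S = (200 - Q)q_S - (74q_S). Setting ∂π_S/∂q_S = 0: 126 - 2q_S - (q_O + q_Z) = 0.
Adding the 3 conditions: 450 − 2Q − 2Q = 0, i.e. Q = 225/2.
Back-substituting: q_O = (188 − 225/2) = 151/2, q_Z = (136 − 225/2) = 47/2, q_S = (126 − 225/2) = 27/2.
Total output Q = 225/2, so price P = 200 - 225/2 = 175/2.

87.50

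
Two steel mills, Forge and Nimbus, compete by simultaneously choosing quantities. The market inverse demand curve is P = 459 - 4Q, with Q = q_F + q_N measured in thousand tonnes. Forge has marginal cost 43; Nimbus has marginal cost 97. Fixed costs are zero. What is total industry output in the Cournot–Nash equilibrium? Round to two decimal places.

64.83

Forge's profit: π_F = (459 - 4Q)q_F - (43q_F). Setting ∂π_F/∂q_F = 0: 416 - 8q_F - 4(q_N) = 0.
Nimbus's first-order condition: 362 - 8q_N - 4(q_F) = 0.
Best responses: q_F = (416 - 4q_N)/8, q_N = (362 - 4q_F)/8.
Solving the pair: q_F = 235/6, q_N = 77/3.
Total output Q = 235/6 + 77/3 = 389/6.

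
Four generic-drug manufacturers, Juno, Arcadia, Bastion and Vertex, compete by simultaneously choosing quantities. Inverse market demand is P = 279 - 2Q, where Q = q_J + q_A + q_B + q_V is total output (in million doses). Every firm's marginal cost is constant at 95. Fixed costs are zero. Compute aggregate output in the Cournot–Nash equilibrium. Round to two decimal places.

Each firm earns π_i = (279 - 2Q)q_i - 95q_i.
First-order condition (treating rivals' output as given): 184 - 4q_i - 2·Σ_{j≠i} q_j = 0.
With identical firms every q_j equals q_i, so Σ_{j≠i} q_j = 3q_i and 184 = 10q_i, giving q_i = 92/5.
Total output Q = 92/5 + 92/5 + 92/5 + 92/5 = 368/5.

73.60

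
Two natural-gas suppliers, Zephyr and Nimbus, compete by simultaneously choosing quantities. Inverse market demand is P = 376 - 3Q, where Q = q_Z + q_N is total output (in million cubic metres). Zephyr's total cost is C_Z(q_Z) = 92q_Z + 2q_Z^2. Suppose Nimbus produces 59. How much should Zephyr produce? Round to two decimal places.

10.70

With the rival's output fixed at 59, Zephyr's profit is π_Z = (376 - 3·59 - 3q_Z)q_Z - (92q_Z + 2q_Z²) = (199 - 3q_Z)q_Z - (92q_Z + 2q_Z²).
∂π_Z/∂q_Z = 107 - 10q_Z = 0, so q_Z = 107/10.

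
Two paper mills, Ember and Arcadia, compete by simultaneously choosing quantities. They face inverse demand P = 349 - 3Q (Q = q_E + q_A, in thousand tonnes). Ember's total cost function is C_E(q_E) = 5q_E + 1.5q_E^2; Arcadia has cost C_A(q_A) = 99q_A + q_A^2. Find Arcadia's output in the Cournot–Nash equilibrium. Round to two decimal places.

19.33

Ember's profit: π_E = (349 - 3Q)q_E - (5q_E + (3/2)q_E²). Setting ∂π_E/∂q_E = 0: 344 - 9q_E - 3(q_A) = 0.
Arcadia's profit: π_A = (349 - 3Q)q_A - (99q_A + q_A²). Setting ∂π_A/∂q_A = 0: 250 - 8q_A - 3(q_E) = 0.
So q_E = (344 - 3q_A)/9 and q_A = (250 - 3q_E)/8.
Substituting one into the other gives q_E = 286/9 and q_A = 58/3.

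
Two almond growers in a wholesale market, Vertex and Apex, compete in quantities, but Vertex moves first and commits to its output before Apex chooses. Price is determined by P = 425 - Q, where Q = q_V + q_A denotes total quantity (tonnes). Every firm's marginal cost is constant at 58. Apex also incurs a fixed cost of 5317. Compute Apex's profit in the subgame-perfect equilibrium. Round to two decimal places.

3101.06

Solve by backward induction. Given q_V, the follower Apex maximises π_A = (425 - q_V - q_A)q_A - 58q_A.
Follower FOC: 367 - q_V - 2q_A = 0, so q_A(q_V) = (367 - q_V)/2.
Vertex substitutes q_A(q_V) into its own profit: π_V = q_V(425 - q_V - (367 - q_V)/2) - 58q_V = (483/2 - (1/2)q_V)q_V - 58q_V.
The leader's first-order condition 367/2 - q_V = 0 yields q_V = 367/2.
Then q_A = (367 - 367/2)/2 = 367/4.
Price P = 425 - 1101/4 = 599/4.
Apex's profit: (599/4 - 58)·(367/4) - 5317 = 3101.0625.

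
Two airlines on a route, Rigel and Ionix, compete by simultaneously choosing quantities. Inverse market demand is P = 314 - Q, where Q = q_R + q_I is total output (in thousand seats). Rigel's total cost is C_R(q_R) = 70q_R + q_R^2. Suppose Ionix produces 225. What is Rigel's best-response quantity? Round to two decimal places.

4.75

With the rival's output fixed at 225, Rigel's profit is π_R = (314 - 225 - q_R)q_R - (70q_R + q_R²) = (89 - q_R)q_R - (70q_R + q_R²).
∂π_R/∂q_R = 19 - 4q_R = 0, so q_R = 19/4.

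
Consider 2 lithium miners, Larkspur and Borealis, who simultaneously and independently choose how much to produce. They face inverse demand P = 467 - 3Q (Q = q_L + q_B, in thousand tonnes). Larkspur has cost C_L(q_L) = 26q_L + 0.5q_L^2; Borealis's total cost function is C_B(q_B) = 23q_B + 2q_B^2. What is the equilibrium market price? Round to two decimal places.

227.84

Larkspur's profit: π_L = (467 - 3Q)q_L - (26q_L + (1/2)q_L²). Setting ∂π_L/∂q_L = 0: 441 - 7q_L - 3(q_B) = 0.
Borealis's profit: π_B = (467 - 3Q)q_B - (23q_B + 2q_B²). Setting ∂π_B/∂q_B = 0: 444 - 10q_B - 3(q_L) = 0.
So q_L = (441 - 3q_B)/7 and q_B = (444 - 3q_L)/10.
Substituting one into the other gives q_L = 50.4590 and q_B = 1785/61.
Total output Q = 79.7213, so price P = 467 - 3·79.7213 = 227.8361.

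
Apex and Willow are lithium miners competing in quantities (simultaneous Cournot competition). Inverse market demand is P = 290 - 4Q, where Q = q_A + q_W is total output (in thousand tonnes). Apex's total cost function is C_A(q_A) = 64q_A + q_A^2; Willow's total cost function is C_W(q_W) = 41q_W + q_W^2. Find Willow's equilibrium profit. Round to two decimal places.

Apex's profit: π_A = (290 - 4Q)q_A - (64q_A + q_A²). Setting ∂π_A/∂q_A = 0: 226 - 10q_A - 4(q_W) = 0.
Willow's profit: π_W = (290 - 4Q)q_W - (41q_W + q_W²). Setting ∂π_W/∂q_W = 0: 249 - 10q_W - 4(q_A) = 0.
Best responses: q_A = (226 - 4q_W)/10, q_W = (249 - 4q_A)/10.
Substituting one into the other gives q_A = 316/21 and q_W = 793/42.
Price P = 290 - 4·(475/14) = 1080/7.
Willow's profit: (1080/7)·(793/42) - 41·(793/42) - (793/42)² = 1782.4518.

1782.45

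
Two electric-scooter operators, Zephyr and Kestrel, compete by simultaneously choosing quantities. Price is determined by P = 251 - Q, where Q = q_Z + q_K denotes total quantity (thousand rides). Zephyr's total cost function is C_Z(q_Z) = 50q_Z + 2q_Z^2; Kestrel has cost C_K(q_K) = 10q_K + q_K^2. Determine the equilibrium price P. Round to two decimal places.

172.39

Zephyr's profit: π_Z = (251 - Q)q_Z - (50q_Z + 2q_Z²). Setting ∂π_Z/∂q_Z = 0: 201 - 6q_Z - (q_K) = 0.
Kestrel's first-order condition: 241 - 4q_K - (q_Z) = 0.
Rearranging gives the reaction functions q_Z = (201 - q_K)/6 and q_K = (241 - q_Z)/4.
Solving the pair: q_Z = 563/23, q_K = 1245/23.
Total output Q = 1808/23, so price P = 251 - 1808/23 = 172.3913.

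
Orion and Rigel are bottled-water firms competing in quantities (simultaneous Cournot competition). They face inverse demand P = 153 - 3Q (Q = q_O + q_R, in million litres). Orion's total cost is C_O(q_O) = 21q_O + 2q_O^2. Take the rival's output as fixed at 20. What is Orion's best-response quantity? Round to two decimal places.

With the rival's output fixed at 20, Orion's profit is π_O = (153 - 3·20 - 3q_O)q_O - (21q_O + 2q_O²) = (93 - 3q_O)q_O - (21q_O + 2q_O²).
∂π_O/∂q_O = 72 - 10q_O = 0, so q_O = 36/5.

7.20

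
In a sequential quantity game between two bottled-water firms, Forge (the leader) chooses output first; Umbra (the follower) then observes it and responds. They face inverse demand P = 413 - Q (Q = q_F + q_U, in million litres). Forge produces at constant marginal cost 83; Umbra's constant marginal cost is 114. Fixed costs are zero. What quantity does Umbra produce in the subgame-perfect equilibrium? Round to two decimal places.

The follower Umbra best-responds to any q_F: π_U = (413 - Q)q_U - 114q_U.
∂π_U/∂q_U = 299 - q_F - 2q_U = 0 gives the reaction function q_U = (299 - q_F)/2.
The leader anticipates this reaction. Substituting into P = 413 - Q gives P = 527/2 - (1/2)q_F, so π_F = (527/2 - (1/2)q_F)q_F - 83q_F.
Leader FOC: 361/2 - q_F = 0, so q_F = 361/2.
Then q_U = (299 - 361/2)/2 = 237/4.

59.25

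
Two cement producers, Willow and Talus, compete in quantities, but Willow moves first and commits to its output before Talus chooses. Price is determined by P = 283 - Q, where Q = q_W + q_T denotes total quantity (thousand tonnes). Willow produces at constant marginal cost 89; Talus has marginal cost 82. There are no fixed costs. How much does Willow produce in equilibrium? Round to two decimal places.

The follower Talus best-responds to any q_W: π_T = (283 - Q)q_T - 82q_T.
Follower FOC: 201 - q_W - 2q_T = 0, so q_T(q_W) = (201 - q_W)/2.
The leader anticipates this reaction. Substituting into P = 283 - Q gives P = 365/2 - (1/2)q_W, so π_W = (365/2 - (1/2)q_W)q_W - 89q_W.
Maximising: ∂π_W/∂q_W = 187/2 - q_W = 0, giving q_W = 187/2.
Then q_T = (201 - 187/2)/2 = 215/4.

93.50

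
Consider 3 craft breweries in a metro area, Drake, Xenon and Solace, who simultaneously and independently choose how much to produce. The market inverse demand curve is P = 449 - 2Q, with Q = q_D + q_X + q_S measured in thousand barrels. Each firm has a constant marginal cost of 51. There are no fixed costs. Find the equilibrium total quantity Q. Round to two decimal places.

149.25

A representative firm's profit is π_i = q_i(449 - 2Q) - 51q_i.
First-order condition (treating rivals' output as given): 398 - 4q_i - 2·Σ_{j≠i} q_j = 0.
By symmetry each firm produces the same amount; substituting Σ_{j≠i} q_j = 2q_i yields q_i = 398/8 = 199/4.
Total output Q = 199/4 + 199/4 + 199/4 = 597/4.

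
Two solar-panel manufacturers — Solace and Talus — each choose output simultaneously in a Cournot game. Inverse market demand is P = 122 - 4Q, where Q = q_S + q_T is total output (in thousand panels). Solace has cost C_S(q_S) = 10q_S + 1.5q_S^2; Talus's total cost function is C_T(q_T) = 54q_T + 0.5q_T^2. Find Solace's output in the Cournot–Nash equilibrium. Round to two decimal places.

8.87

Solace's profit: π_S = (122 - 4Q)q_S - (10q_S + (3/2)q_S²). Setting ∂π_S/∂q_S = 0: 112 - 11q_S - 4(q_T) = 0.
Talus's first-order condition: 68 - 9q_T - 4(q_S) = 0.
Best responses: q_S = (112 - 4q_T)/11, q_T = (68 - 4q_S)/9.
Substituting one into the other gives q_S = 736/83 and q_T = 300/83.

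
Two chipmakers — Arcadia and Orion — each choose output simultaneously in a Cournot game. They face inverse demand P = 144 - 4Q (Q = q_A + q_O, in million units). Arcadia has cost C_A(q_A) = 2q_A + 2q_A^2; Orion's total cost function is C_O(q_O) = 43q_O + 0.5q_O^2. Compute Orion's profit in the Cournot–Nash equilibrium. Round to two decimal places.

Arcadia's profit: π_A = (144 - 4Q)q_A - (2q_A + 2q_A²). Setting ∂π_A/∂q_A = 0: 142 - 12q_A - 4(q_O) = 0.
Orion's first-order condition: 101 - 9q_O - 4(q_A) = 0.
Best responses: q_A = (142 - 4q_O)/12, q_O = (101 - 4q_A)/9.
Solving the pair: q_A = 19/2, q_O = 7.
Price P = 144 - 4·(33/2) = 78.
Orion's profit: 78·7 - 43·7 - (1/2)·7² = 441/2.

220.50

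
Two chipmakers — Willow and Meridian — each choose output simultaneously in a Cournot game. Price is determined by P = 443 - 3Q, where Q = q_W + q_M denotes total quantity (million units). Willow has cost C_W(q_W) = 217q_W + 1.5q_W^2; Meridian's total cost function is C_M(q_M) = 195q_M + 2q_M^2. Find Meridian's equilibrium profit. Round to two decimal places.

Willow's profit: π_W = (443 - 3Q)q_W - (217q_W + (3/2)q_W²). Setting ∂π_W/∂q_W = 0: 226 - 9q_W - 3(q_M) = 0.
Meridian's profit: π_M = (443 - 3Q)q_M - (195q_M + 2q_M²). Setting ∂π_M/∂q_M = 0: 248 - 10q_M - 3(q_W) = 0.
Best responses: q_W = (226 - 3q_M)/9, q_M = (248 - 3q_W)/10.
Solving the pair: q_W = 1516/81, q_M = 518/27.
Price P = 443 - 3·37.9012 = 329.2963.
Meridian's profit: 329.2963·(518/27) - 195·(518/27) - 2(518/27)² = 1840.3567.

1840.36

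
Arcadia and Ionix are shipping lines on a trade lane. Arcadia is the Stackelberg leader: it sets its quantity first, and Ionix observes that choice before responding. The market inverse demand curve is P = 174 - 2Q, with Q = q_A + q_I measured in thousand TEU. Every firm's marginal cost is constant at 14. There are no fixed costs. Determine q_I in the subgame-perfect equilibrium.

Solve by backward induction. Given q_A, the follower Ionix maximises π_I = (174 - 2q_A - 2q_I)q_I - 14q_I.
∂π_I/∂q_I = 160 - 2q_A - 4q_I = 0 gives the reaction function q_I = (160 - 2q_A)/4.
Arcadia substitutes q_I(q_A) into its own profit: π_A = q_A(174 - 2q_A - (160 - 2q_A)/2) - 14q_A = (94 - q_A)q_A - 14q_A.
The leader's first-order condition 80 - 2q_A = 0 yields q_A = 40.
Then q_I = (160 - 2·40)/4 = 20.

20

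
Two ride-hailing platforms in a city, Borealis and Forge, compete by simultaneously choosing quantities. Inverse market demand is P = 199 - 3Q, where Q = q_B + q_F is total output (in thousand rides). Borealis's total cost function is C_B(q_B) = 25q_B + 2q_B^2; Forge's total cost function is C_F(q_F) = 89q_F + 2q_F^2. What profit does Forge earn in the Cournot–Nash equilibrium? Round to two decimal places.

Borealis's profit: π_B = (199 - 3Q)q_B - (25q_B + 2q_B²). Setting ∂π_B/∂q_B = 0: 174 - 10q_B - 3(q_F) = 0.
Forge's first-order condition: 110 - 10q_F - 3(q_B) = 0.
So q_B = (174 - 3q_F)/10 and q_F = (110 - 3q_B)/10.
Substituting one into the other gives q_B = 1410/91 and q_F = 578/91.
Price P = 199 - 3·(284/13) = 1735/13.
Forge's profit: (1735/13)·(578/91) - 89·(578/91) - 2(578/91)² = 201.7172.

201.72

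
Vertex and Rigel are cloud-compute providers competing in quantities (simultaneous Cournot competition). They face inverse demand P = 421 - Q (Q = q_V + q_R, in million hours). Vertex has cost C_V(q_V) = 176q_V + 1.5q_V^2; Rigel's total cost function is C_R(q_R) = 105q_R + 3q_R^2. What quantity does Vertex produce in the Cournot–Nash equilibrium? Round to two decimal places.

Vertex's profit: π_V = (421 - Q)q_V - (176q_V + (3/2)q_V²). Setting ∂π_V/∂q_V = 0: 245 - 5q_V - (q_R) = 0.
Rigel's profit: π_R = (421 - Q)q_R - (105q_R + 3q_R²). Setting ∂π_R/∂q_R = 0: 316 - 8q_R - (q_V) = 0.
Best responses: q_V = (245 - q_R)/5, q_R = (316 - q_V)/8.
Substituting one into the other gives q_V = 548/13 and q_R = 445/13.

42.15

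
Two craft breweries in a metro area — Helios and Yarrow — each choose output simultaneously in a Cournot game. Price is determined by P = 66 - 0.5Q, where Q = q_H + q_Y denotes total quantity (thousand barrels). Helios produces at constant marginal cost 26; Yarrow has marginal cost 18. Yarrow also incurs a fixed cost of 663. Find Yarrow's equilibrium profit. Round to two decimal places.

Helios's profit: π_H = (66 - 0.5Q)q_H - (26q_H). Setting ∂π_H/∂q_H = 0: 40 - q_H - (1/2)(q_Y) = 0.
Yarrow's first-order condition: 48 - q_Y - (1/2)(q_H) = 0.
So q_H = (40 - (1/2)q_Y) and q_Y = (48 - (1/2)q_H).
Solving the pair: q_H = 64/3, q_Y = 112/3.
Price P = 66 - (1/2)·(176/3) = 110/3.
Yarrow's profit: (110/3 - 18)·(112/3) - 663 = 305/9.

33.89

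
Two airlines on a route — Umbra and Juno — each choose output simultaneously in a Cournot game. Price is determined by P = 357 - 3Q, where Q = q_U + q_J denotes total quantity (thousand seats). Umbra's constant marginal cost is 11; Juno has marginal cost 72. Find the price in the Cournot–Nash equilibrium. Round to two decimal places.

Umbra's profit: π_U = (357 - 3Q)q_U - (11q_U). Setting ∂π_U/∂q_U = 0: 346 - 6q_U - 3(q_J) = 0.
Juno's profit: π_J = (357 - 3Q)q_J - (72q_J). Setting ∂π_J/∂q_J = 0: 285 - 6q_J - 3(q_U) = 0.
So q_U = (346 - 3q_J)/6 and q_J = (285 - 3q_U)/6.
Solving the pair: q_U = 407/9, q_J = 224/9.
Total output Q = 631/9, so price P = 357 - 3·(631/9) = 440/3.

146.67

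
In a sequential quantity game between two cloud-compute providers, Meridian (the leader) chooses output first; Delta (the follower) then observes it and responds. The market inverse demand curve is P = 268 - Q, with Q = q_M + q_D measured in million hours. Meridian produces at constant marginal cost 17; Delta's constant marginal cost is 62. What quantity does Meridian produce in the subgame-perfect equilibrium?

The follower Delta best-responds to any q_M: π_D = (268 - Q)q_D - 62q_D.
Setting the follower's marginal profit to zero, 206 - q_M - 2q_D = 0, i.e. q_D = (206 - q_M)/2.
The leader anticipates this reaction. Substituting into P = 268 - Q gives P = 165 - (1/2)q_M, so π_M = (165 - (1/2)q_M)q_M - 17q_M.
The leader's first-order condition 148 - q_M = 0 yields q_M = 148.
Then q_D = (206 - 148)/2 = 29.

148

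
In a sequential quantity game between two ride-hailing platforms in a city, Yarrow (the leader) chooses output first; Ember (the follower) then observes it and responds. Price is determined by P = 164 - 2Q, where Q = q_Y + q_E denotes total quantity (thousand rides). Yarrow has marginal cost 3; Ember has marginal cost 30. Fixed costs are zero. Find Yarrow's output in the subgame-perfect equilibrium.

47

Solve by backward induction. Given q_Y, the follower Ember maximises π_E = (164 - 2q_Y - 2q_E)q_E - 30q_E.
Setting the follower's marginal profit to zero, 134 - 2q_Y - 4q_E = 0, i.e. q_E = (134 - 2q_Y)/4.
The leader anticipates this reaction. Substituting into P = 164 - 2Q gives P = 97 - q_Y, so π_Y = (97 - q_Y)q_Y - 3q_Y.
The leader's first-order condition 94 - 2q_Y = 0 yields q_Y = 47.
Then q_E = (134 - 2·47)/4 = 10.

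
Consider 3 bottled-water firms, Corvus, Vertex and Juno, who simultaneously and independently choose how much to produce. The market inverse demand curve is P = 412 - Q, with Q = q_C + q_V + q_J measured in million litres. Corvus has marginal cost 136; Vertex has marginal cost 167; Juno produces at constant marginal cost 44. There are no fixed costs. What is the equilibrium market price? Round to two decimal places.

Corvus's profit: π_C = (412 - Q)q_C - (136q_C). Setting ∂π_C/∂q_C = 0: 276 - 2q_C - (q_V + q_J) = 0.
Vertex's first-order condition: 245 - 2q_V - (q_C + q_J) = 0.
Juno's first-order condition: 368 - 2q_J - (q_C + q_V) = 0.
Summing all 3 equations gives 889 − 4Q = 0, hence Q = 889/4.
Back-substituting: q_C = (276 − 889/4) = 215/4, q_V = (245 − 889/4) = 91/4, q_J = (368 − 889/4) = 583/4.
Total output Q = 889/4, so price P = 412 - 889/4 = 759/4.

189.75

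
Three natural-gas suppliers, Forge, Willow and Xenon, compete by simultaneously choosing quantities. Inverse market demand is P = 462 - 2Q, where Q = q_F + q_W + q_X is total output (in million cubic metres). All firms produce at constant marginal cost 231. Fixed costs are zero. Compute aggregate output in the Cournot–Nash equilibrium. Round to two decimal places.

Each firm earns π_i = (462 - 2Q)q_i - 231q_i.
First-order condition (treating rivals' output as given): 231 - 4q_i - 2·Σ_{j≠i} q_j = 0.
With identical firms every q_j equals q_i, so Σ_{j≠i} q_j = 2q_i and 231 = 8q_i, giving q_i = 231/8.
Total output Q = 231/8 + 231/8 + 231/8 = 693/8.

86.63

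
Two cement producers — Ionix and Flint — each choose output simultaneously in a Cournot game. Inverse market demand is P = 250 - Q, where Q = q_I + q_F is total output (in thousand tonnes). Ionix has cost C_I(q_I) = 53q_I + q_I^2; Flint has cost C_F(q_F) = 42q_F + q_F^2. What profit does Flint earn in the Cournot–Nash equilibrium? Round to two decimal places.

Ionix's profit: π_I = (250 - Q)q_I - (53q_I + q_I²). Setting ∂π_I/∂q_I = 0: 197 - 4q_I - (q_F) = 0.
Flint's profit: π_F = (250 - Q)q_F - (42q_F + q_F²). Setting ∂π_F/∂q_F = 0: 208 - 4q_F - (q_I) = 0.
Rearranging gives the reaction functions q_I = (197 - q_F)/4 and q_F = (208 - q_I)/4.
Solving the pair: q_I = 116/3, q_F = 127/3.
Price P = 250 - 81 = 169.
Flint's profit: 169·(127/3) - 42·(127/3) - (127/3)² = 3584.2222.

3584.22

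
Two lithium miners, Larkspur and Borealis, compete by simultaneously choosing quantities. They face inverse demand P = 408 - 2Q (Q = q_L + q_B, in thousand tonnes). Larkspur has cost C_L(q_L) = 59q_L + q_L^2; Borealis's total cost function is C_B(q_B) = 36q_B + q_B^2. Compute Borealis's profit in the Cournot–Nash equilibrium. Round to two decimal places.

Larkspur's profit: π_L = (408 - 2Q)q_L - (59q_L + q_L²). Setting ∂π_L/∂q_L = 0: 349 - 6q_L - 2(q_B) = 0.
Borealis's first-order condition: 372 - 6q_B - 2(q_L) = 0.
So q_L = (349 - 2q_B)/6 and q_B = (372 - 2q_L)/6.
Solving the pair: q_L = 675/16, q_B = 767/16.
Price P = 408 - 2·(721/8) = 911/4.
Borealis's profit: (911/4)·(767/16) - 36·(767/16) - (767/16)² = 6894.0117.

6894.01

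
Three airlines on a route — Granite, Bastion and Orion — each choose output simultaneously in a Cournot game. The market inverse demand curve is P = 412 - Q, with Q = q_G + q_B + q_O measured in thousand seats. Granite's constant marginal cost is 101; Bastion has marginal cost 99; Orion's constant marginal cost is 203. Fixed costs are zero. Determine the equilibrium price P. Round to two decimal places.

Granite's profit: π_G = (412 - Q)q_G - (101q_G). Setting ∂π_G/∂q_G = 0: 311 - 2q_G - (q_B + q_O) = 0.
Bastion's profit: π_B = (412 - Q)q_B - (99q_B). Setting ∂π_B/∂q_B = 0: 313 - 2q_B - (q_G + q_O) = 0.
Orion's first-order condition: 209 - 2q_O - (q_G + q_B) = 0.
Adding the 3 first-order conditions: 833 − 4Q = 0, so Q = 833/4.
Back-substituting: q_G = (311 − 833/4) = 411/4, q_B = (313 − 833/4) = 419/4, q_O = (209 − 833/4) = 3/4.
Total output Q = 833/4, so price P = 412 - 833/4 = 815/4.

203.75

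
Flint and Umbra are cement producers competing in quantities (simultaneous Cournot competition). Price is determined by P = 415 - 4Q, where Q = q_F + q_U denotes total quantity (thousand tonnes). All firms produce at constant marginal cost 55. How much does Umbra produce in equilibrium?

A representative firm's profit is π_i = q_i(415 - 4Q) - 55q_i.
First-order condition (treating rivals' output as given): 360 - 8q_i - 4q_j = 0.
By symmetry each firm produces the same amount; substituting q_j = q_i yields q_i = 360/12 = 30.

30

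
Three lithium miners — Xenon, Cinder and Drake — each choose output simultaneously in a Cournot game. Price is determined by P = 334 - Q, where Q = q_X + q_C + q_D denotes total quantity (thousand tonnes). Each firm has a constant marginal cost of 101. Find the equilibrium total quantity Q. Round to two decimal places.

174.75

A representative firm's profit is π_i = q_i(334 - Q) - 101q_i.
First-order condition (treating rivals' output as given): 233 - 2q_i - Σ_{j≠i} q_j = 0.
By symmetry each firm produces the same amount; substituting Σ_{j≠i} q_j = 2q_i yields q_i = 233/4.
Total output Q = 233/4 + 233/4 + 233/4 = 699/4.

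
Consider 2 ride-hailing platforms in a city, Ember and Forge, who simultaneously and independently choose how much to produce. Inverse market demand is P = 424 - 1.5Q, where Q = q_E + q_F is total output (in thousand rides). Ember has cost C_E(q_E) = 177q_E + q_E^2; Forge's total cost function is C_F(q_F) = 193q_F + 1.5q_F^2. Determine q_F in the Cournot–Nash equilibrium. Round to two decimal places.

Ember's profit: π_E = (424 - 1.5Q)q_E - (177q_E + q_E²). Setting ∂π_E/∂q_E = 0: 247 - 5q_E - (3/2)(q_F) = 0.
Forge's first-order condition: 231 - 6q_F - (3/2)(q_E) = 0.
So q_E = (247 - (3/2)q_F)/5 and q_F = (231 - (3/2)q_E)/6.
Substituting one into the other gives q_E = 1514/37 and q_F = 1046/37.

28.27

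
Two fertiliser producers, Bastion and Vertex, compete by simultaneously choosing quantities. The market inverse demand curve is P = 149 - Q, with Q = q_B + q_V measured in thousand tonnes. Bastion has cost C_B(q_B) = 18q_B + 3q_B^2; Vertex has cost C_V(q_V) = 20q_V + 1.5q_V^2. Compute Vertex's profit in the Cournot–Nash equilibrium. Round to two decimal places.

1334.32

Bastion's profit: π_B = (149 - Q)q_B - (18q_B + 3q_B²). Setting ∂π_B/∂q_B = 0: 131 - 8q_B - (q_V) = 0.
Vertex's first-order condition: 129 - 5q_V - (q_B) = 0.
Best responses: q_B = (131 - q_V)/8, q_V = (129 - q_B)/5.
Substituting one into the other gives q_B = 526/39 and q_V = 901/39.
Price P = 149 - 1427/39 = 112.4103.
Vertex's profit: 112.4103·(901/39) - 20·(901/39) - (3/2)(901/39)² = 1334.3212.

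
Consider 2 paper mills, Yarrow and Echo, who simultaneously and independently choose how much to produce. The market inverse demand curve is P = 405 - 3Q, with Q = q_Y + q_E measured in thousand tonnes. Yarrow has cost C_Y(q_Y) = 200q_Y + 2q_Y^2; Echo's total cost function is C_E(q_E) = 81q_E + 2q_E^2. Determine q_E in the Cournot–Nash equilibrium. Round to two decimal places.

Yarrow's profit: π_Y = (405 - 3Q)q_Y - (200q_Y + 2q_Y²). Setting ∂π_Y/∂q_Y = 0: 205 - 10q_Y - 3(q_E) = 0.
Echo's profit: π_E = (405 - 3Q)q_E - (81q_E + 2q_E²). Setting ∂π_E/∂q_E = 0: 324 - 10q_E - 3(q_Y) = 0.
So q_Y = (205 - 3q_E)/10 and q_E = (324 - 3q_Y)/10.
Solving the pair: q_Y = 154/13, q_E = 375/13.

28.85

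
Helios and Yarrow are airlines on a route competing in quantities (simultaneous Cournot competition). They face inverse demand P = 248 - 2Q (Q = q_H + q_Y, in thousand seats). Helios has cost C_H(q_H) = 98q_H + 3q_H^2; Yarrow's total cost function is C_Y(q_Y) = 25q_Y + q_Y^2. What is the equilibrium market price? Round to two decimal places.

Helios's profit: π_H = (248 - 2Q)q_H - (98q_H + 3q_H²). Setting ∂π_H/∂q_H = 0: 150 - 10q_H - 2(q_Y) = 0.
Yarrow's profit: π_Y = (248 - 2Q)q_Y - (25q_Y + q_Y²). Setting ∂π_Y/∂q_Y = 0: 223 - 6q_Y - 2(q_H) = 0.
So q_H = (150 - 2q_Y)/10 and q_Y = (223 - 2q_H)/6.
Substituting one into the other gives q_H = 227/28 and q_Y = 965/28.
Total output Q = 298/7, so price P = 248 - 2·(298/7) = 1140/7.

162.86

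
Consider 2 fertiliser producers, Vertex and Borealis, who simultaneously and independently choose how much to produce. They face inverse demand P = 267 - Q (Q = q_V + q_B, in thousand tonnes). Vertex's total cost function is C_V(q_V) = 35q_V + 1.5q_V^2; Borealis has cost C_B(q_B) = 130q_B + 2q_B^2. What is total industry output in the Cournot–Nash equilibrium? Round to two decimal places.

Vertex's profit: π_V = (267 - Q)q_V - (35q_V + (3/2)q_V²). Setting ∂π_V/∂q_V = 0: 232 - 5q_V - (q_B) = 0.
Borealis's profit: π_B = (267 - Q)q_B - (130q_B + 2q_B²). Setting ∂π_B/∂q_B = 0: 137 - 6q_B - (q_V) = 0.
So q_V = (232 - q_B)/5 and q_B = (137 - q_V)/6.
Substituting one into the other gives q_V = 1255/29 and q_B = 453/29.
Total output Q = 1255/29 + 453/29 = 1708/29.

58.90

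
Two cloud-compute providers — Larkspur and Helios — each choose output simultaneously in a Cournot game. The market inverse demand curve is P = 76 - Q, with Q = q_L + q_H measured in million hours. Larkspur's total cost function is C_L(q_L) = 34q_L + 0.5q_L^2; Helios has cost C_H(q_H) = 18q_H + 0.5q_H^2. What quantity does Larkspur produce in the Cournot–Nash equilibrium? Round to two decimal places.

8.50

Larkspur's profit: π_L = (76 - Q)q_L - (34q_L + (1/2)q_L²). Setting ∂π_L/∂q_L = 0: 42 - 3q_L - (q_H) = 0.
Helios's first-order condition: 58 - 3q_H - (q_L) = 0.
Rearranging gives the reaction functions q_L = (42 - q_H)/3 and q_H = (58 - q_L)/3.
Substituting one into the other gives q_L = 17/2 and q_H = 33/2.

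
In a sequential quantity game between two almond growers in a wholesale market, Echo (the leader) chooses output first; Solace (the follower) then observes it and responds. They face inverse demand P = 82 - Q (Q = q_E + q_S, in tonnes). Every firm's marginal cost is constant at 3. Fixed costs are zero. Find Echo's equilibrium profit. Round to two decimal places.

Solve by backward induction. Given q_E, the follower Solace maximises π_S = (82 - q_E - q_S)q_S - 3q_S.
∂π_S/∂q_S = 79 - q_E - 2q_S = 0 gives the reaction function q_S = (79 - q_E)/2.
The leader anticipates this reaction. Substituting into P = 82 - Q gives P = 85/2 - (1/2)q_E, so π_E = (85/2 - (1/2)q_E)q_E - 3q_E.
The leader's first-order condition 79/2 - q_E = 0 yields q_E = 79/2.
Then q_S = (79 - 79/2)/2 = 79/4.
Price P = 82 - 237/4 = 91/4.
Echo's profit: (91/4 - 3)·(79/2) = 780.1250.

780.13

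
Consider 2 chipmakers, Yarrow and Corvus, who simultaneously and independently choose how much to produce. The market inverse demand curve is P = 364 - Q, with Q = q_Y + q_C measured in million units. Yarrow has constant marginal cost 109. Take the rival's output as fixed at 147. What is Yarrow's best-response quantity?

With the rival's output fixed at 147, Yarrow's profit is π_Y = (364 - 147 - q_Y)q_Y - (109q_Y) = (217 - q_Y)q_Y - (109q_Y).
∂π_Y/∂q_Y = 108 - 2q_Y = 0, so q_Y = 54.

54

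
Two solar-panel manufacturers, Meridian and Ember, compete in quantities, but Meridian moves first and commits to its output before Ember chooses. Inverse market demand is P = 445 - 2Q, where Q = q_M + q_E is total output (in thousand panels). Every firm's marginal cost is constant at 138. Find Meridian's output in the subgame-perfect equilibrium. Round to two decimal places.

76.75

Solve by backward induction. Given q_M, the follower Ember maximises π_E = (445 - 2q_M - 2q_E)q_E - 138q_E.
Follower FOC: 307 - 2q_M - 4q_E = 0, so q_E(q_M) = (307 - 2q_M)/4.
The leader anticipates this reaction. Substituting into P = 445 - 2Q gives P = 583/2 - q_M, so π_M = (583/2 - q_M)q_M - 138q_M.
Leader FOC: 307/2 - 2q_M = 0, so q_M = 307/4.
Then q_E = (307 - 2·(307/4))/4 = 307/8.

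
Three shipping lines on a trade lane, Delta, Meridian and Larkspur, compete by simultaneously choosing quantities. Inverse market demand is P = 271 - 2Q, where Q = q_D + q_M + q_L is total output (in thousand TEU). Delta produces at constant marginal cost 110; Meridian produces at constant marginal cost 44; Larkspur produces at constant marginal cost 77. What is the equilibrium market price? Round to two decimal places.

125.50

Delta's profit: π_D = (271 - 2Q)q_D - (110q_D). Setting ∂π_D/∂q_D = 0: 161 - 4q_D - 2(q_M + q_L) = 0.
Meridian's first-order condition: 227 - 4q_M - 2(q_D + q_L) = 0.
Larkspur's first-order condition: 194 - 4q_L - 2(q_D + q_M) = 0.
Adding the 3 first-order conditions: 582 − 8Q = 0, so Q = 291/4.
Back-substituting: q_D = (161 − 291/2)/2 = 31/4, q_M = (227 − 291/2)/2 = 163/4, q_L = (194 − 291/2)/2 = 97/4.
Total output Q = 291/4, so price P = 271 - 2·(291/4) = 251/2.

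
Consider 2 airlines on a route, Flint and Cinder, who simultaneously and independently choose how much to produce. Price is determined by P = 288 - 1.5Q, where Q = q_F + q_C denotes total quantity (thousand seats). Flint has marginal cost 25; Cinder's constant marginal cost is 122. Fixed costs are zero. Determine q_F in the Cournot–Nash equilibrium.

Flint's profit: π_F = (288 - 1.5Q)q_F - (25q_F). Setting ∂π_F/∂q_F = 0: 263 - 3q_F - (3/2)(q_C) = 0.
Cinder's profit: π_C = (288 - 1.5Q)q_C - (122q_C). Setting ∂π_C/∂q_C = 0: 166 - 3q_C - (3/2)(q_F) = 0.
So q_F = (263 - (3/2)q_C)/3 and q_C = (166 - (3/2)q_F)/3.
Solving the pair: q_F = 80, q_C = 46/3.

80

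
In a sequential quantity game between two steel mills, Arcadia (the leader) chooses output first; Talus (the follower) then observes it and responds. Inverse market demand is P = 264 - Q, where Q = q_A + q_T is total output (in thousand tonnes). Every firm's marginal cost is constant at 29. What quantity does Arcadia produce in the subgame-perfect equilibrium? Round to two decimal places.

117.50

Solve by backward induction. Given q_A, the follower Talus maximises π_T = (264 - q_A - q_T)q_T - 29q_T.
Follower FOC: 235 - q_A - 2q_T = 0, so q_T(q_A) = (235 - q_A)/2.
Arcadia substitutes q_T(q_A) into its own profit: π_A = q_A(264 - q_A - (235 - q_A)/2) - 29q_A = (293/2 - (1/2)q_A)q_A - 29q_A.
The leader's first-order condition 235/2 - q_A = 0 yields q_A = 235/2.
Then q_T = (235 - 235/2)/2 = 235/4.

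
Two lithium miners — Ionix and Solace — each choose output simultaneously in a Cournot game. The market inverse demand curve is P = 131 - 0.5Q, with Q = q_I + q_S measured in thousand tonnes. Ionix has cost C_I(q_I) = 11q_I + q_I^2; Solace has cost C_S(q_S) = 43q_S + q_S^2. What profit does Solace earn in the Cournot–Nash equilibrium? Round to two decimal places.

Ionix's profit: π_I = (131 - 0.5Q)q_I - (11q_I + q_I²). Setting ∂π_I/∂q_I = 0: 120 - 3q_I - (1/2)(q_S) = 0.
Solace's first-order condition: 88 - 3q_S - (1/2)(q_I) = 0.
Best responses: q_I = (120 - (1/2)q_S)/3, q_S = (88 - (1/2)q_I)/3.
Substituting one into the other gives q_I = 1264/35 and q_S = 816/35.
Price P = 131 - (1/2)·(416/7) = 709/7.
Solace's profit: (709/7)·(816/35) - 43·(816/35) - (816/35)² = 815.3339.

815.33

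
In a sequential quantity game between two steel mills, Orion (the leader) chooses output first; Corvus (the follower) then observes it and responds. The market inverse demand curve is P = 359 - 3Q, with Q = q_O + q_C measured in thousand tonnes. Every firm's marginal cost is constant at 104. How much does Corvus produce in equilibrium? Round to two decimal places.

21.25

The follower Corvus best-responds to any q_O: π_C = (359 - 3Q)q_C - 104q_C.
∂π_C/∂q_C = 255 - 3q_O - 6q_C = 0 gives the reaction function q_C = (255 - 3q_O)/6.
The leader anticipates this reaction. Substituting into P = 359 - 3Q gives P = 463/2 - (3/2)q_O, so π_O = (463/2 - (3/2)q_O)q_O - 104q_O.
Leader FOC: 255/2 - 3q_O = 0, so q_O = 85/2.
Then q_C = (255 - 3·(85/2))/6 = 85/4.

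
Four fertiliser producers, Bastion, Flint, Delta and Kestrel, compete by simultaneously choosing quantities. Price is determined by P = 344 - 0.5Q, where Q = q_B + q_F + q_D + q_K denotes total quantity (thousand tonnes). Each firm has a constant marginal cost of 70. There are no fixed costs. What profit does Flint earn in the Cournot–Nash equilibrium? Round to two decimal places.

6006.08

Each firm earns π_i = (344 - 0.5Q)q_i - 70q_i.
Setting ∂π_i/∂q_i = 0 with rivals' quantities fixed: 274 - q_i - (1/2)·Σ_{j≠i} q_j = 0.
By symmetry each firm produces the same amount; substituting Σ_{j≠i} q_j = 3q_i yields q_i = 274/(5/2) = 548/5.
Price P = 344 - (1/2)·438.4000 = 624/5.
Flint's profit: (624/5 - 70)·(548/5) = 6006.0800.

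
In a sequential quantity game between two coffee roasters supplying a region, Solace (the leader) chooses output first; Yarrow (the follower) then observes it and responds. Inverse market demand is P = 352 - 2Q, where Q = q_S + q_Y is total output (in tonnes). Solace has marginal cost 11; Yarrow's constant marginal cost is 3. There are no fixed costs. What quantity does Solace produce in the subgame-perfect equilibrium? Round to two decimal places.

The follower Yarrow best-responds to any q_S: π_Y = (352 - 2Q)q_Y - 3q_Y.
Setting the follower's marginal profit to zero, 349 - 2q_S - 4q_Y = 0, i.e. q_Y = (349 - 2q_S)/4.
Solace substitutes q_Y(q_S) into its own profit: π_S = q_S(352 - 2q_S - (349 - 2q_S)/2) - 11q_S = (355/2 - q_S)q_S - 11q_S.
The leader's first-order condition 333/2 - 2q_S = 0 yields q_S = 333/4.
Then q_Y = (349 - 2·(333/4))/4 = 365/8.

83.25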